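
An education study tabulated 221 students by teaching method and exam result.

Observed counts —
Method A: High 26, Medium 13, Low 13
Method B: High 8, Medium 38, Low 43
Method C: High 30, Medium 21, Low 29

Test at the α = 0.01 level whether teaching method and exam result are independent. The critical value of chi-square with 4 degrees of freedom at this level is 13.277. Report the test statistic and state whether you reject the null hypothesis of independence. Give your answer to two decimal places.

31.72; reject H₀

Row totals: 52, 89, 80. Column totals: 64, 72, 85. Grand total N = 221.
Expected counts (row total × column total / N):
  Method A, High: 52×64/221 = 15.059
  Method A, Medium: 52×72/221 = 16.941
  Method A, Low: 52×85/221 = 20.000
  Method B, High: 89×64/221 = 25.774
  Method B, Medium: 89×72/221 = 28.995
  Method B, Low: 89×85/221 = 34.231
  Method C, High: 80×64/221 = 23.167
  Method C, Medium: 80×72/221 = 26.063
  Method C, Low: 80×85/221 = 30.769
Contributions (O − E)²/E:
  (26 − 15.059)²/15.059 = 7.9491
  (13 − 16.941)²/16.941 = 0.9168
  (13 − 20.000)²/20.000 = 2.4500
  (8 − 25.774)²/25.774 = 12.2571
  (38 − 28.995)²/28.995 = 2.7967
  (43 − 34.231)²/34.231 = 2.2464
  (30 − 23.167)²/23.167 = 2.0154
  (21 − 26.063)²/26.063 = 0.9835
  (29 − 30.769)²/30.769 = 0.1017
χ² = 7.9491 + 0.9168 + 2.4500 + 12.2571 + 2.7967 + 2.2464 + 2.0154 + 0.9835 + 0.1017 = 31.72
df = (3−1)(3−1) = 4. Since 31.72 > 13.277, reject the null hypothesis of independence at α = 0.01.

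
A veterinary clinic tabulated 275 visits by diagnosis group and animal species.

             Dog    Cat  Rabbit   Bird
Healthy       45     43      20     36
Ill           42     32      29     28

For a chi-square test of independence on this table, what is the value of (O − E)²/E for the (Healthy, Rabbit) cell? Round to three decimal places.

1.248

Row total (Healthy) = 144; column total (Rabbit) = 49; N = 275.
Expected count E = 144 × 49 / 275 = 25.6582.
Contribution = (O − E)²/E = (20 − 25.6582)² / 25.6582 = 1.248.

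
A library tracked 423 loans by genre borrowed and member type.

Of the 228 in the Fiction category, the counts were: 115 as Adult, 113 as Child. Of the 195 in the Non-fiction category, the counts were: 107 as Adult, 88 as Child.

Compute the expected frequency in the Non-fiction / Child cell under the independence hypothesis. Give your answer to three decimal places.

Row total (Non-fiction) = 195; column total (Child) = 201; grand total N = 423.
Expected count = (row total × column total) / N = 195 × 201 / 423 = 92.660.

92.660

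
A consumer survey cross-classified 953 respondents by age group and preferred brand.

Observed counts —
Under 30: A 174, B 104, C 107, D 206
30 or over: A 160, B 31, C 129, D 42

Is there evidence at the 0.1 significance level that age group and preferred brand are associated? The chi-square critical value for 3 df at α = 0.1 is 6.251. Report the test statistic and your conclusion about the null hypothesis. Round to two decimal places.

Row totals: 591, 362. Column totals: 334, 135, 236, 248. Grand total N = 953.
Expected counts (row total × column total / N):
  Under 30, A: 591×334/953 = 207.129
  Under 30, B: 591×135/953 = 83.720
  Under 30, C: 591×236/953 = 146.355
  Under 30, D: 591×248/953 = 153.796
  30 or over, A: 362×334/953 = 126.871
  30 or over, B: 362×135/953 = 51.280
  30 or over, C: 362×236/953 = 89.645
  30 or over, D: 362×248/953 = 94.204
Contributions (O − E)²/E:
  (174 − 207.129)²/207.129 = 5.2988
  (104 − 83.720)²/83.720 = 4.9125
  (107 − 146.355)²/146.355 = 10.5826
  (206 − 153.796)²/153.796 = 17.7200
  (160 − 126.871)²/126.871 = 8.6508
  (31 − 51.280)²/51.280 = 8.0202
  (129 − 89.645)²/89.645 = 17.2772
  (42 − 94.204)²/94.204 = 28.9293
χ² = 5.2988 + 4.9125 + 10.5826 + 17.7200 + 8.6508 + 8.0202 + 17.2772 + 28.9293 = 101.39
df = (2−1)(4−1) = 3. Since 101.39 > 6.251, reject the null hypothesis of independence at α = 0.1.

101.39; reject H₀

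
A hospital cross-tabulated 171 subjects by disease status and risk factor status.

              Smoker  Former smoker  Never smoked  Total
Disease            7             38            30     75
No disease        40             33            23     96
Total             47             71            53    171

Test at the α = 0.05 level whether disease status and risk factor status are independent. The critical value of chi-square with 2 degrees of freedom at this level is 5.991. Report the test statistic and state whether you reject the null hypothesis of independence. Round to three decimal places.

22.203; reject H₀

Grand total N = 171.
Expected counts (row total × column total / N):
  Disease, Smoker: 75×47/171 = 20.61404
  Disease, Former smoker: 75×71/171 = 31.14035
  Disease, Never smoked: 75×53/171 = 23.24561
  No disease, Smoker: 96×47/171 = 26.38596
  No disease, Former smoker: 96×71/171 = 39.85965
  No disease, Never smoked: 96×53/171 = 29.75439
Contributions (O − E)²/E:
  (7 − 20.61404)²/20.61404 = 8.9911
  (38 − 31.14035)²/31.14035 = 1.5111
  (30 − 23.24561)²/23.24561 = 1.9626
  (40 − 26.38596)²/26.38596 = 7.0243
  (33 − 39.85965)²/39.85965 = 1.1805
  (23 − 29.75439)²/29.75439 = 1.5333
χ² = 8.9911 + 1.5111 + 1.9626 + 7.0243 + 1.1805 + 1.5333 = 22.203
df = (2−1)(3−1) = 2. Since 22.203 > 5.991, reject the null hypothesis of independence at α = 0.05.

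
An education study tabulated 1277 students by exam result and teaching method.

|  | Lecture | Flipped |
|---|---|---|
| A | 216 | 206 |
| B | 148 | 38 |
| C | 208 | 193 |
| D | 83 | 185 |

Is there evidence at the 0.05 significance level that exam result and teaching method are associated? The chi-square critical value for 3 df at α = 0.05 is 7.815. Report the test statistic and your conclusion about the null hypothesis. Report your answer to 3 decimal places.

103.889; reject H₀

Row totals: 422, 186, 401, 268. Column totals: 655, 622. Grand total N = 1277.
Expected counts (row total × column total / N):
  A, Lecture: 422×655/1277 = 216.4526
  A, Flipped: 422×622/1277 = 205.5474
  B, Lecture: 186×655/1277 = 95.4033
  B, Flipped: 186×622/1277 = 90.5967
  C, Lecture: 401×655/1277 = 205.6813
  C, Flipped: 401×622/1277 = 195.3187
  D, Lecture: 268×655/1277 = 137.4628
  D, Flipped: 268×622/1277 = 130.5372
Contributions (O − E)²/E:
  (216 − 216.4526)²/216.4526 = 0.0009
  (206 − 205.5474)²/205.5474 = 0.0010
  (148 − 95.4033)²/95.4033 = 28.9970
  (38 − 90.5967)²/90.5967 = 30.5355
  (208 − 205.6813)²/205.6813 = 0.0261
  (193 − 195.3187)²/195.3187 = 0.0275
  (83 − 137.4628)²/137.4628 = 21.5782
  (185 − 130.5372)²/130.5372 = 22.7230
χ² = 0.0009 + 0.0010 + 28.9970 + 30.5355 + 0.0261 + 0.0275 + 21.5782 + 22.7230 = 103.889
df = (4−1)(2−1) = 3. Since 103.889 > 7.815, reject the null hypothesis of independence at α = 0.05.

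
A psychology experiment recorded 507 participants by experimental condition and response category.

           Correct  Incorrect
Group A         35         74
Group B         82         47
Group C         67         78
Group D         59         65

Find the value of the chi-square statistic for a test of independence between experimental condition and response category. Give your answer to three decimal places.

Row totals: 109, 129, 145, 124. Column totals: 243, 264. Grand total N = 507.
Expected counts (row total × column total / N):
  Group A, Correct: 109×243/507 = 52.2426
  Group A, Incorrect: 109×264/507 = 56.7574
  Group B, Correct: 129×243/507 = 61.8284
  Group B, Incorrect: 129×264/507 = 67.1716
  Group C, Correct: 145×243/507 = 69.4970
  Group C, Incorrect: 145×264/507 = 75.5030
  Group D, Correct: 124×243/507 = 59.4320
  Group D, Incorrect: 124×264/507 = 64.5680
Contributions (O − E)²/E:
  (35 − 52.2426)²/52.2426 = 5.6909
  (74 − 56.7574)²/56.7574 = 5.2382
  (82 − 61.8284)²/61.8284 = 6.5810
  (47 − 67.1716)²/67.1716 = 6.0575
  (67 − 69.4970)²/69.4970 = 0.0897
  (78 − 75.5030)²/75.5030 = 0.0826
  (59 − 59.4320)²/59.4320 = 0.0031
  (65 − 64.5680)²/64.5680 = 0.0029
χ² = 5.6909 + 5.2382 + 6.5810 + 6.0575 + 0.0897 + 0.0826 + 0.0031 + 0.0029 = 23.746

23.746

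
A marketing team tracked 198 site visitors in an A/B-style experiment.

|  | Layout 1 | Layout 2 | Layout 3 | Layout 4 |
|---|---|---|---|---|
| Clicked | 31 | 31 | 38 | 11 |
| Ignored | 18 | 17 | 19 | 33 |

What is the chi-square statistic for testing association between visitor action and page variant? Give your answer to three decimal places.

Row totals: 111, 87. Column totals: 49, 48, 57, 44. Grand total N = 198.
Expected counts (row total × column total / N):
  Clicked, Layout 1: 111×49/198 = 27.4697
  Clicked, Layout 2: 111×48/198 = 26.9091
  Clicked, Layout 3: 111×57/198 = 31.9545
  Clicked, Layout 4: 111×44/198 = 24.6667
  Ignored, Layout 1: 87×49/198 = 21.5303
  Ignored, Layout 2: 87×48/198 = 21.0909
  Ignored, Layout 3: 87×57/198 = 25.0455
  Ignored, Layout 4: 87×44/198 = 19.3333
Contributions (O − E)²/E:
  (31 − 27.4697)²/27.4697 = 0.4537
  (31 − 26.9091)²/26.9091 = 0.6219
  (38 − 31.9545)²/31.9545 = 1.1438
  (11 − 24.6667)²/24.6667 = 7.5721
  (18 − 21.5303)²/21.5303 = 0.5789
  (17 − 21.0909)²/21.0909 = 0.7935
  (19 − 25.0455)²/25.0455 = 1.4593
  (33 − 19.3333)²/19.3333 = 9.6610
χ² = 0.4537 + 0.6219 + 1.1438 + 7.5721 + 0.5789 + 0.7935 + 1.4593 + 9.6610 = 22.284

22.284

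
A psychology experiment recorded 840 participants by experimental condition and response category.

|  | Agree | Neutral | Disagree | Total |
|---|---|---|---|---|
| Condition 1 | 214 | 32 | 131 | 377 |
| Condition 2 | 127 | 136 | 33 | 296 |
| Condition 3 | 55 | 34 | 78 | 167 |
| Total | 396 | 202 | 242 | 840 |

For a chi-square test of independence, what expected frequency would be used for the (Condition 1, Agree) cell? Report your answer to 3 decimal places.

Row total (Condition 1) = 377; column total (Agree) = 396; grand total N = 840.
Expected count = (row total × column total) / N = 377 × 396 / 840 = 177.729.

177.729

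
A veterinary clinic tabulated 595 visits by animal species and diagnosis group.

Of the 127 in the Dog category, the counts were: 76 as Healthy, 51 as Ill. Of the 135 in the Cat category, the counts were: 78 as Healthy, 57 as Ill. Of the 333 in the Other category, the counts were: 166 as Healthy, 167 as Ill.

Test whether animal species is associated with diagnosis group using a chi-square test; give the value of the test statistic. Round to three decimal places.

4.815

Row totals: 127, 135, 333. Column totals: 320, 275. Grand total N = 595.
Expected counts (row total × column total / N):
  Dog, Healthy: 127×320/595 = 68.3025
  Dog, Ill: 127×275/595 = 58.6975
  Cat, Healthy: 135×320/595 = 72.6050
  Cat, Ill: 135×275/595 = 62.3950
  Other, Healthy: 333×320/595 = 179.0924
  Other, Ill: 333×275/595 = 153.9076
Contributions (O − E)²/E:
  (76 − 68.3025)²/68.3025 = 0.8675
  (51 − 58.6975)²/58.6975 = 1.0094
  (78 − 72.6050)²/72.6050 = 0.4009
  (57 − 62.3950)²/62.3950 = 0.4665
  (166 − 179.0924)²/179.0924 = 0.9571
  (167 − 153.9076)²/153.9076 = 1.1137
χ² = 0.8675 + 1.0094 + 0.4009 + 0.4665 + 0.9571 + 1.1137 = 4.815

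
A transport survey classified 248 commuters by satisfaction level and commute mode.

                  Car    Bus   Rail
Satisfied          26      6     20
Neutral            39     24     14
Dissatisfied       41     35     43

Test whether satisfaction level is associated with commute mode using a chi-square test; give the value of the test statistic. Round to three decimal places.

Row totals: 52, 77, 119. Column totals: 106, 65, 77. Grand total N = 248.
Expected counts (row total × column total / N):
  Satisfied, Car: 52×106/248 = 22.22581
  Satisfied, Bus: 52×65/248 = 13.62903
  Satisfied, Rail: 52×77/248 = 16.14516
  Neutral, Car: 77×106/248 = 32.91129
  Neutral, Bus: 77×65/248 = 20.18145
  Neutral, Rail: 77×77/248 = 23.90726
  Dissatisfied, Car: 119×106/248 = 50.86290
  Dissatisfied, Bus: 119×65/248 = 31.18952
  Dissatisfied, Rail: 119×77/248 = 36.94758
Contributions (O − E)²/E:
  (26 − 22.22581)²/22.22581 = 0.6409
  (6 − 13.62903)²/13.62903 = 4.2705
  (20 − 16.14516)²/16.14516 = 0.9204
  (39 − 32.91129)²/32.91129 = 1.1264
  (24 − 20.18145)²/20.18145 = 0.7225
  (14 − 23.90726)²/23.90726 = 4.1056
  (41 − 50.86290)²/50.86290 = 1.9125
  (35 − 31.18952)²/31.18952 = 0.4655
  (43 − 36.94758)²/36.94758 = 0.9915
χ² = 0.6409 + 4.2705 + 0.9204 + 1.1264 + 0.7225 + 4.1056 + 1.9125 + 0.4655 + 0.9915 = 15.156

15.156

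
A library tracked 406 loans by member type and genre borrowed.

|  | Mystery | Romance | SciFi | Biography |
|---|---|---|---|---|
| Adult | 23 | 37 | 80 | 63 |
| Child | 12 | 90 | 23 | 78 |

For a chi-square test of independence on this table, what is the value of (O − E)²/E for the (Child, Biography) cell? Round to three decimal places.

0.798

Row total (Child) = 203; column total (Biography) = 141; N = 406.
Expected count E = 203 × 141 / 406 = 70.5000.
Contribution = (O − E)²/E = (78 − 70.5000)² / 70.5000 = 0.798.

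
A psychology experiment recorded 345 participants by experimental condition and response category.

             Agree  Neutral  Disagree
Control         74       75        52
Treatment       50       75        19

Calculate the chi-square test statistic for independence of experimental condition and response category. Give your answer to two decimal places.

Row totals: 201, 144. Column totals: 124, 150, 71. Grand total N = 345.
Expected counts (row total × column total / N):
  Control, Agree: 201×124/345 = 72.243
  Control, Neutral: 201×150/345 = 87.391
  Control, Disagree: 201×71/345 = 41.365
  Treatment, Agree: 144×124/345 = 51.757
  Treatment, Neutral: 144×150/345 = 62.609
  Treatment, Disagree: 144×71/345 = 29.635
Contributions (O − E)²/E:
  (74 − 72.243)²/72.243 = 0.0427
  (75 − 87.391)²/87.391 = 1.7569
  (52 − 41.365)²/41.365 = 2.7343
  (50 − 51.757)²/51.757 = 0.0596
  (75 − 62.609)²/62.609 = 2.4523
  (19 − 29.635)²/29.635 = 3.8165
χ² = 0.0427 + 1.7569 + 2.7343 + 0.0596 + 2.4523 + 3.8165 = 10.86

10.86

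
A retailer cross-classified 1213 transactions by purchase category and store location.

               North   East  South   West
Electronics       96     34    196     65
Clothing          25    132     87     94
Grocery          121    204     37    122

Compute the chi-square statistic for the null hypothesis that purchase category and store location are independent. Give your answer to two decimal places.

286.90

Row totals: 391, 338, 484. Column totals: 242, 370, 320, 281. Grand total N = 1213.
Expected counts (row total × column total / N):
  Electronics, North: 391×242/1213 = 78.0066
  Electronics, East: 391×370/1213 = 119.2663
  Electronics, South: 391×320/1213 = 103.1492
  Electronics, West: 391×281/1213 = 90.5779
  Clothing, North: 338×242/1213 = 67.4328
  Clothing, East: 338×370/1213 = 103.0998
  Clothing, South: 338×320/1213 = 89.1674
  Clothing, West: 338×281/1213 = 78.3001
  Grocery, North: 484×242/1213 = 96.5606
  Grocery, East: 484×370/1213 = 147.6340
  Grocery, South: 484×320/1213 = 127.6834
  Grocery, West: 484×281/1213 = 112.1220
Contributions (O − E)²/E:
  (96 − 78.0066)²/78.0066 = 4.1504
  (34 − 119.2663)²/119.2663 = 60.9589
  (196 − 103.1492)²/103.1492 = 83.5806
  (65 − 90.5779)²/90.5779 = 7.2228
  (25 − 67.4328)²/67.4328 = 26.7013
  (132 − 103.0998)²/103.0998 = 8.1011
  (87 − 89.1674)²/89.1674 = 0.0527
  (94 − 78.3001)²/78.3001 = 3.1480
  (121 − 96.5606)²/96.5606 = 6.1856
  (204 − 147.6340)²/147.6340 = 21.5203
  (37 − 127.6834)²/127.6834 = 64.4052
  (122 − 112.1220)²/112.1220 = 0.8703
χ² = 4.1504 + 60.9589 + 83.5806 + 7.2228 + 26.7013 + 8.1011 + 0.0527 + 3.1480 + 6.1856 + 21.5203 + 64.4052 + 0.8703 = 286.90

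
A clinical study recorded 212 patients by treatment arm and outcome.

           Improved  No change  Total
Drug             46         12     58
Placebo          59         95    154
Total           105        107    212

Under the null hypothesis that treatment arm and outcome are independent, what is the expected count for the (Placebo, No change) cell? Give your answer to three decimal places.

77.726

Row total (Placebo) = 154; column total (No change) = 107; grand total N = 212.
Expected count = (row total × column total) / N = 154 × 107 / 212 = 77.726.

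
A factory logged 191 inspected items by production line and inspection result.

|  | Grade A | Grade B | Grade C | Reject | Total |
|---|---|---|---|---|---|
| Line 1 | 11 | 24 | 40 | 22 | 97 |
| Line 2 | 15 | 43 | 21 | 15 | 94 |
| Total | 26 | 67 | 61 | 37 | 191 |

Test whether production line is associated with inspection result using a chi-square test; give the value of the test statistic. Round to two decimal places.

Grand total N = 191.
Expected counts (row total × column total / N):
  Line 1, Grade A: 97×26/191 = 13.204
  Line 1, Grade B: 97×67/191 = 34.026
  Line 1, Grade C: 97×61/191 = 30.979
  Line 1, Reject: 97×37/191 = 18.791
  Line 2, Grade A: 94×26/191 = 12.796
  Line 2, Grade B: 94×67/191 = 32.974
  Line 2, Grade C: 94×61/191 = 30.021
  Line 2, Reject: 94×37/191 = 18.209
Contributions (O − E)²/E:
  (11 − 13.204)²/13.204 = 0.3679
  (24 − 34.026)²/34.026 = 2.9542
  (40 − 30.979)²/30.979 = 2.6269
  (22 − 18.791)²/18.791 = 0.5480
  (15 − 12.796)²/12.796 = 0.3796
  (43 − 32.974)²/32.974 = 3.0485
  (21 − 30.021)²/30.021 = 2.7107
  (15 − 18.209)²/18.209 = 0.5655
χ² = 0.3679 + 2.9542 + 2.6269 + 0.5480 + 0.3796 + 3.0485 + 2.7107 + 0.5655 = 13.20

13.20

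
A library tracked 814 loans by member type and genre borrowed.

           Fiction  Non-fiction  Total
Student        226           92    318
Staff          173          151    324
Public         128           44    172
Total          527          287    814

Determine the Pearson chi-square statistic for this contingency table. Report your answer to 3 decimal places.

30.908

Grand total N = 814.
Expected counts (row total × column total / N):
  Student, Fiction: 318×527/814 = 205.8796
  Student, Non-fiction: 318×287/814 = 112.1204
  Staff, Fiction: 324×527/814 = 209.7641
  Staff, Non-fiction: 324×287/814 = 114.2359
  Public, Fiction: 172×527/814 = 111.3563
  Public, Non-fiction: 172×287/814 = 60.6437
Contributions (O − E)²/E:
  (226 − 205.8796)²/205.8796 = 1.9663
  (92 − 112.1204)²/112.1204 = 3.6107
  (173 − 209.7641)²/209.7641 = 6.4434
  (151 − 114.2359)²/114.2359 = 11.8316
  (128 − 111.3563)²/111.3563 = 2.4876
  (44 − 60.6437)²/60.6437 = 4.5679
χ² = 1.9663 + 3.6107 + 6.4434 + 11.8316 + 2.4876 + 4.5679 = 30.908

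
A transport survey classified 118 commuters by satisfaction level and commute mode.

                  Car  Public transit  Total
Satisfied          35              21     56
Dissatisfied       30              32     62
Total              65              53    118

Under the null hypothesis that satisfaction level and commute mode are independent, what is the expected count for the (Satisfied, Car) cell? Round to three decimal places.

Row total (Satisfied) = 56; column total (Car) = 65; grand total N = 118.
Expected count = (row total × column total) / N = 56 × 65 / 118 = 30.847.

30.847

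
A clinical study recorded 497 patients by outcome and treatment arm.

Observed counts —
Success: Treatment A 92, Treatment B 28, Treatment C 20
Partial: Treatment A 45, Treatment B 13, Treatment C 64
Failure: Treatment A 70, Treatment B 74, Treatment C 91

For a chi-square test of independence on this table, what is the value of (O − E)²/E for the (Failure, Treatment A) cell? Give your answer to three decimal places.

Row total (Failure) = 235; column total (Treatment A) = 207; N = 497.
Expected count E = 235 × 207 / 497 = 97.8773.
Contribution = (O − E)²/E = (70 − 97.8773)² / 97.8773 = 7.940.

7.940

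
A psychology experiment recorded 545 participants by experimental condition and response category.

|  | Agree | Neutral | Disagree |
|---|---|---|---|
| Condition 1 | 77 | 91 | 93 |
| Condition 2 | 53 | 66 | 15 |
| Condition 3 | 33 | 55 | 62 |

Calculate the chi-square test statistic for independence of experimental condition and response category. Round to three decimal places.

36.071

Row totals: 261, 134, 150. Column totals: 163, 212, 170. Grand total N = 545.
Expected counts (row total × column total / N):
  Condition 1, Agree: 261×163/545 = 78.0606
  Condition 1, Neutral: 261×212/545 = 101.5266
  Condition 1, Disagree: 261×170/545 = 81.4128
  Condition 2, Agree: 134×163/545 = 40.0771
  Condition 2, Neutral: 134×212/545 = 52.1248
  Condition 2, Disagree: 134×170/545 = 41.7982
  Condition 3, Agree: 150×163/545 = 44.8624
  Condition 3, Neutral: 150×212/545 = 58.3486
  Condition 3, Disagree: 150×170/545 = 46.7890
Contributions (O − E)²/E:
  (77 − 78.0606)²/78.0606 = 0.0144
  (91 − 101.5266)²/101.5266 = 1.0914
  (93 − 81.4128)²/81.4128 = 1.6492
  (53 − 40.0771)²/40.0771 = 4.1670
  (66 − 52.1248)²/52.1248 = 3.6935
  (15 − 41.7982)²/41.7982 = 17.1812
  (33 − 44.8624)²/44.8624 = 3.1366
  (55 − 58.3486)²/58.3486 = 0.1922
  (62 − 46.7890)²/46.7890 = 4.9451
χ² = 0.0144 + 1.0914 + 1.6492 + 4.1670 + 3.6935 + 17.1812 + 3.1366 + 0.1922 + 4.9451 = 36.071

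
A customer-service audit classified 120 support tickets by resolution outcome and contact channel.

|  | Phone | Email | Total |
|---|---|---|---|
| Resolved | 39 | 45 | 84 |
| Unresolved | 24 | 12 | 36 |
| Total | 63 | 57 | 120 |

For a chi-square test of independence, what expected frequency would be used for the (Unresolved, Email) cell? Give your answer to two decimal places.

17.10

Row total (Unresolved) = 36; column total (Email) = 57; grand total N = 120.
Expected count = (row total × column total) / N = 36 × 57 / 120 = 17.10.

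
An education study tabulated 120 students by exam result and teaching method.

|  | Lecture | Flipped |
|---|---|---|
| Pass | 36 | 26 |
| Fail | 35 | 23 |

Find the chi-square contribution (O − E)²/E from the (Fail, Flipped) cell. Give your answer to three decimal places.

Row total (Fail) = 58; column total (Flipped) = 49; N = 120.
Expected count E = 58 × 49 / 120 = 23.6833.
Contribution = (O − E)²/E = (23 − 23.6833)² / 23.6833 = 0.020.

0.020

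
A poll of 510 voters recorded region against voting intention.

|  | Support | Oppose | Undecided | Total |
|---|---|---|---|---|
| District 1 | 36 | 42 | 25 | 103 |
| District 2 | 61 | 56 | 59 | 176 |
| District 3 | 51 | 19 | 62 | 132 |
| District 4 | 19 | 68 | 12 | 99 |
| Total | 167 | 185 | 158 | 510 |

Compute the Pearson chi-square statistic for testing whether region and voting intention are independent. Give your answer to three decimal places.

Grand total N = 510.
Expected counts (row total × column total / N):
  District 1, Support: 103×167/510 = 33.7275
  District 1, Oppose: 103×185/510 = 37.3627
  District 1, Undecided: 103×158/510 = 31.9098
  District 2, Support: 176×167/510 = 57.6314
  District 2, Oppose: 176×185/510 = 63.8431
  District 2, Undecided: 176×158/510 = 54.5255
  District 3, Support: 132×167/510 = 43.2235
  District 3, Oppose: 132×185/510 = 47.8824
  District 3, Undecided: 132×158/510 = 40.8941
  District 4, Support: 99×167/510 = 32.4176
  District 4, Oppose: 99×185/510 = 35.9118
  District 4, Undecided: 99×158/510 = 30.6706
Contributions (O − E)²/E:
  (36 − 33.7275)²/33.7275 = 0.1531
  (42 − 37.3627)²/37.3627 = 0.5756
  (25 − 31.9098)²/31.9098 = 1.4963
  (61 − 57.6314)²/57.6314 = 0.1969
  (56 − 63.8431)²/63.8431 = 0.9635
  (59 − 54.5255)²/54.5255 = 0.3672
  (51 − 43.2235)²/43.2235 = 1.3991
  (19 − 47.8824)²/47.8824 = 17.4217
  (62 − 40.8941)²/40.8941 = 10.8930
  (19 − 32.4176)²/32.4176 = 5.5535
  (68 − 35.9118)²/35.9118 = 28.6717
  (12 − 30.6706)²/30.6706 = 11.3656
χ² = 0.1531 + 0.5756 + 1.4963 + 0.1969 + 0.9635 + 0.3672 + 1.3991 + 17.4217 + 10.8930 + 5.5535 + 28.6717 + 11.3656 = 79.057

79.057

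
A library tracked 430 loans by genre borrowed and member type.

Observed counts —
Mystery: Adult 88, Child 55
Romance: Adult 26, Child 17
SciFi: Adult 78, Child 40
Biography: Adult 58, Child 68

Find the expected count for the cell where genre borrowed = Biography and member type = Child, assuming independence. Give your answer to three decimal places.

Row total (Biography) = 126; column total (Child) = 180; grand total N = 430.
Expected count = (row total × column total) / N = 126 × 180 / 430 = 52.744.

52.744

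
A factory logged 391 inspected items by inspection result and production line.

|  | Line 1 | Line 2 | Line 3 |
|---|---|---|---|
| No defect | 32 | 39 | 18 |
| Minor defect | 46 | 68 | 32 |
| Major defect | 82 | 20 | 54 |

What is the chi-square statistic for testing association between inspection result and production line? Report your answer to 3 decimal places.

Row totals: 89, 146, 156. Column totals: 160, 127, 104. Grand total N = 391.
Expected counts (row total × column total / N):
  No defect, Line 1: 89×160/391 = 36.4194
  No defect, Line 2: 89×127/391 = 28.9079
  No defect, Line 3: 89×104/391 = 23.6726
  Minor defect, Line 1: 146×160/391 = 59.7442
  Minor defect, Line 2: 146×127/391 = 47.4220
  Minor defect, Line 3: 146×104/391 = 38.8338
  Major defect, Line 1: 156×160/391 = 63.8363
  Major defect, Line 2: 156×127/391 = 50.6701
  Major defect, Line 3: 156×104/391 = 41.4936
Contributions (O − E)²/E:
  (32 − 36.4194)²/36.4194 = 0.5363
  (39 − 28.9079)²/28.9079 = 3.5233
  (18 − 23.6726)²/23.6726 = 1.3593
  (46 − 59.7442)²/59.7442 = 3.1619
  (68 − 47.4220)²/47.4220 = 8.9295
  (32 − 38.8338)²/38.8338 = 1.2026
  (82 − 63.8363)²/63.8363 = 5.1682
  (20 − 50.6701)²/50.6701 = 18.5643
  (54 − 41.4936)²/41.4936 = 3.7695
χ² = 0.5363 + 3.5233 + 1.3593 + 3.1619 + 8.9295 + 1.2026 + 5.1682 + 18.5643 + 3.7695 = 46.215

46.215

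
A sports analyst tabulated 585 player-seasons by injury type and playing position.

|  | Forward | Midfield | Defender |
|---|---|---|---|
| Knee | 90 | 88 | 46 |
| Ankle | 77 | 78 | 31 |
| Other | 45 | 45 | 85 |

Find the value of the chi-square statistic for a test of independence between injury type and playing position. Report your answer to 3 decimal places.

55.151

Row totals: 224, 186, 175. Column totals: 212, 211, 162. Grand total N = 585.
Expected counts (row total × column total / N):
  Knee, Forward: 224×212/585 = 81.1761
  Knee, Midfield: 224×211/585 = 80.7932
  Knee, Defender: 224×162/585 = 62.0308
  Ankle, Forward: 186×212/585 = 67.4051
  Ankle, Midfield: 186×211/585 = 67.0872
  Ankle, Defender: 186×162/585 = 51.5077
  Other, Forward: 175×212/585 = 63.4188
  Other, Midfield: 175×211/585 = 63.1197
  Other, Defender: 175×162/585 = 48.4615
Contributions (O − E)²/E:
  (90 − 81.1761)²/81.1761 = 0.9592
  (88 − 80.7932)²/80.7932 = 0.6429
  (46 − 62.0308)²/62.0308 = 4.1429
  (77 − 67.4051)²/67.4051 = 1.3658
  (78 − 67.0872)²/67.0872 = 1.7751
  (31 − 51.5077)²/51.5077 = 8.1651
  (45 − 63.4188)²/63.4188 = 5.3494
  (45 − 63.1197)²/63.1197 = 5.2016
  (85 − 48.4615)²/48.4615 = 27.5489
χ² = 0.9592 + 0.6429 + 4.1429 + 1.3658 + 1.7751 + 8.1651 + 5.3494 + 5.2016 + 27.5489 = 55.151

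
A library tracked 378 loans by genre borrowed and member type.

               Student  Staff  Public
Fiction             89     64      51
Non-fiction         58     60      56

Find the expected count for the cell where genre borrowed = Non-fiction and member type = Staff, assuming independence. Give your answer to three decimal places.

57.079

Row total (Non-fiction) = 174; column total (Staff) = 124; grand total N = 378.
Expected count = (row total × column total) / N = 174 × 124 / 378 = 57.079.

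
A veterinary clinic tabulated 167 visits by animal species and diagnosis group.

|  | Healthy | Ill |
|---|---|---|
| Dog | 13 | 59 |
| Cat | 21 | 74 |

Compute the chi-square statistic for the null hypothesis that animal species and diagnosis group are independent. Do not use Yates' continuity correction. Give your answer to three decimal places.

0.414

Row totals: 72, 95. Column totals: 34, 133. Grand total N = 167.
Expected counts (row total × column total / N):
  Dog, Healthy: 72×34/167 = 14.6587
  Dog, Ill: 72×133/167 = 57.3413
  Cat, Healthy: 95×34/167 = 19.3413
  Cat, Ill: 95×133/167 = 75.6587
Contributions (O − E)²/E:
  (13 − 14.6587)²/14.6587 = 0.1877
  (59 − 57.3413)²/57.3413 = 0.0480
  (21 − 19.3413)²/19.3413 = 0.1422
  (74 − 75.6587)²/75.6587 = 0.0364
χ² = 0.1877 + 0.0480 + 0.1422 + 0.0364 = 0.414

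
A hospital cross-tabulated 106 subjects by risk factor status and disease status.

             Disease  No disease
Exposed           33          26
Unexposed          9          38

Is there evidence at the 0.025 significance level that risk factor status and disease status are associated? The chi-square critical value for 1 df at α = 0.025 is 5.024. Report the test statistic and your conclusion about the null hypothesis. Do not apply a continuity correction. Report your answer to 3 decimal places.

14.795; reject H₀

Row totals: 59, 47. Column totals: 42, 64. Grand total N = 106.
Expected counts (row total × column total / N):
  Exposed, Disease: 59×42/106 = 23.3774
  Exposed, No disease: 59×64/106 = 35.6226
  Unexposed, Disease: 47×42/106 = 18.6226
  Unexposed, No disease: 47×64/106 = 28.3774
Contributions (O − E)²/E:
  (33 − 23.3774)²/23.3774 = 3.9609
  (26 − 35.6226)²/35.6226 = 2.5993
  (9 − 18.6226)²/18.6226 = 4.9722
  (38 − 28.3774)²/28.3774 = 3.2630
χ² = 3.9609 + 2.5993 + 4.9722 + 3.2630 = 14.795
df = (2−1)(2−1) = 1. Since 14.795 > 5.024, reject the null hypothesis of independence at α = 0.025.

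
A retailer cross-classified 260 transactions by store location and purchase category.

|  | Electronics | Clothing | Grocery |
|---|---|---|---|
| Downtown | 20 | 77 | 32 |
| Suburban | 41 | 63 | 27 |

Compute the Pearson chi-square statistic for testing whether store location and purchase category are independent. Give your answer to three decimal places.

Row totals: 129, 131. Column totals: 61, 140, 59. Grand total N = 260.
Expected counts (row total × column total / N):
  Downtown, Electronics: 129×61/260 = 30.2654
  Downtown, Clothing: 129×140/260 = 69.4615
  Downtown, Grocery: 129×59/260 = 29.2731
  Suburban, Electronics: 131×61/260 = 30.7346
  Suburban, Clothing: 131×140/260 = 70.5385
  Suburban, Grocery: 131×59/260 = 29.7269
Contributions (O − E)²/E:
  (20 − 30.2654)²/30.2654 = 3.4818
  (77 − 69.4615)²/69.4615 = 0.8181
  (32 − 29.2731)²/29.2731 = 0.2540
  (41 − 30.7346)²/30.7346 = 3.4287
  (63 − 70.5385)²/70.5385 = 0.8056
  (27 − 29.7269)²/29.7269 = 0.2501
χ² = 3.4818 + 0.8181 + 0.2540 + 3.4287 + 0.8056 + 0.2501 = 9.038

9.038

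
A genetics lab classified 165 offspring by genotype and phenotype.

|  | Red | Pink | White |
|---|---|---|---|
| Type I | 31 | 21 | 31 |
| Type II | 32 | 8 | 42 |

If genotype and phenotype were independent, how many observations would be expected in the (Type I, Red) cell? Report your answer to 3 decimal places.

31.691

Row total (Type I) = 83; column total (Red) = 63; grand total N = 165.
Expected count = (row total × column total) / N = 83 × 63 / 165 = 31.691.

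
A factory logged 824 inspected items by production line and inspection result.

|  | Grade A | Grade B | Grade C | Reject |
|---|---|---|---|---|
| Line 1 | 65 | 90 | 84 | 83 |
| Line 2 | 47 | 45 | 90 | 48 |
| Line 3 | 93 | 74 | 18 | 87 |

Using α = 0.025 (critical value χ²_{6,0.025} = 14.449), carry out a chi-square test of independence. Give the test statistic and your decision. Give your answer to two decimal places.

Row totals: 322, 230, 272. Column totals: 205, 209, 192, 218. Grand total N = 824.
Expected counts (row total × column total / N):
  Line 1, Grade A: 322×205/824 = 80.109
  Line 1, Grade B: 322×209/824 = 81.672
  Line 1, Grade C: 322×192/824 = 75.029
  Line 1, Reject: 322×218/824 = 85.189
  Line 2, Grade A: 230×205/824 = 57.221
  Line 2, Grade B: 230×209/824 = 58.337
  Line 2, Grade C: 230×192/824 = 53.592
  Line 2, Reject: 230×218/824 = 60.850
  Line 3, Grade A: 272×205/824 = 67.670
  Line 3, Grade B: 272×209/824 = 68.990
  Line 3, Grade C: 272×192/824 = 63.379
  Line 3, Reject: 272×218/824 = 71.961
Contributions (O − E)²/E:
  (65 − 80.109)²/80.109 = 2.8496
  (90 − 81.672)²/81.672 = 0.8492
  (84 − 75.029)²/75.029 = 1.0726
  (83 − 85.189)²/85.189 = 0.0562
  (47 − 57.221)²/57.221 = 1.8257
  (45 − 58.337)²/58.337 = 3.0491
  (90 − 53.592)²/53.592 = 24.7340
  (48 − 60.850)²/60.850 = 2.7136
  (93 − 67.670)²/67.670 = 9.4814
  (74 − 68.990)²/68.990 = 0.3638
  (18 − 63.379)²/63.379 = 32.4911
  (87 − 71.961)²/71.961 = 3.1430
χ² = 2.8496 + 0.8492 + 1.0726 + 0.0562 + 1.8257 + 3.0491 + 24.7340 + 2.7136 + 9.4814 + 0.3638 + 32.4911 + 3.1430 = 82.63
df = (3−1)(4−1) = 6. Since 82.63 > 14.449, reject the null hypothesis of independence at α = 0.025.

82.63; reject H₀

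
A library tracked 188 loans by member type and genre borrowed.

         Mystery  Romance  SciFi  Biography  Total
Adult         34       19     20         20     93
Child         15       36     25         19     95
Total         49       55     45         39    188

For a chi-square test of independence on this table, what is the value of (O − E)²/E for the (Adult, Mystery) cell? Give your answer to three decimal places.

Row total (Adult) = 93; column total (Mystery) = 49; N = 188.
Expected count E = 93 × 49 / 188 = 24.2394.
Contribution = (O − E)²/E = (34 − 24.2394)² / 24.2394 = 3.930.

3.930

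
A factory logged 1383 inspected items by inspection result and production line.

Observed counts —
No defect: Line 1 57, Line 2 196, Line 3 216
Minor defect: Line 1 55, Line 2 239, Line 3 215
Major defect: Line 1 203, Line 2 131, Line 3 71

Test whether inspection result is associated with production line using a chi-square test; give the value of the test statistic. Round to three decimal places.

256.683

Row totals: 469, 509, 405. Column totals: 315, 566, 502. Grand total N = 1383.
Expected counts (row total × column total / N):
  No defect, Line 1: 469×315/1383 = 106.82213
  No defect, Line 2: 469×566/1383 = 191.94071
  No defect, Line 3: 469×502/1383 = 170.23717
  Minor defect, Line 1: 509×315/1383 = 115.93275
  Minor defect, Line 2: 509×566/1383 = 208.31092
  Minor defect, Line 3: 509×502/1383 = 184.75633
  Major defect, Line 1: 405×315/1383 = 92.24512
  Major defect, Line 2: 405×566/1383 = 165.74837
  Major defect, Line 3: 405×502/1383 = 147.00651
Contributions (O − E)²/E:
  (57 − 106.82213)²/106.82213 = 23.2372
  (196 − 191.94071)²/191.94071 = 0.0858
  (216 − 170.23717)²/170.23717 = 12.3019
  (55 − 115.93275)²/115.93275 = 32.0255
  (239 − 208.31092)²/208.31092 = 4.5212
  (215 − 184.75633)²/184.75633 = 4.9507
  (203 − 92.24512)²/92.24512 = 132.9788
  (131 − 165.74837)²/165.74837 = 7.2848
  (71 − 147.00651)²/147.00651 = 39.2975
χ² = 23.2372 + 0.0858 + 12.3019 + 32.0255 + 4.5212 + 4.9507 + 132.9788 + 7.2848 + 39.2975 = 256.683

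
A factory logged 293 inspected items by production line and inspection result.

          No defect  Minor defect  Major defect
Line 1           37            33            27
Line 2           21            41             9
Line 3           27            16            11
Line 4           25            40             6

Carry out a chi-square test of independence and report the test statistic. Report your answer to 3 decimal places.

23.731

Row totals: 97, 71, 54, 71. Column totals: 110, 130, 53. Grand total N = 293.
Expected counts (row total × column total / N):
  Line 1, No defect: 97×110/293 = 36.4164
  Line 1, Minor defect: 97×130/293 = 43.0375
  Line 1, Major defect: 97×53/293 = 17.5461
  Line 2, No defect: 71×110/293 = 26.6553
  Line 2, Minor defect: 71×130/293 = 31.5017
  Line 2, Major defect: 71×53/293 = 12.8430
  Line 3, No defect: 54×110/293 = 20.2730
  Line 3, Minor defect: 54×130/293 = 23.9590
  Line 3, Major defect: 54×53/293 = 9.7679
  Line 4, No defect: 71×110/293 = 26.6553
  Line 4, Minor defect: 71×130/293 = 31.5017
  Line 4, Major defect: 71×53/293 = 12.8430
Contributions (O − E)²/E:
  (37 − 36.4164)²/36.4164 = 0.0094
  (33 − 43.0375)²/43.0375 = 2.3410
  (27 − 17.5461)²/17.5461 = 5.0938
  (21 − 26.6553)²/26.6553 = 1.1999
  (41 − 31.5017)²/31.5017 = 2.8639
  (9 − 12.8430)²/12.8430 = 1.1499
  (27 − 20.2730)²/20.2730 = 2.2322
  (16 − 23.9590)²/23.9590 = 2.6439
  (11 − 9.7679)²/9.7679 = 0.1554
  (25 − 26.6553)²/26.6553 = 0.1028
  (40 − 31.5017)²/31.5017 = 2.2926
  (6 − 12.8430)²/12.8430 = 3.6461
χ² = 0.0094 + 2.3410 + 5.0938 + 1.1999 + 2.8639 + 1.1499 + 2.2322 + 2.6439 + 0.1554 + 0.1028 + 2.2926 + 3.6461 = 23.731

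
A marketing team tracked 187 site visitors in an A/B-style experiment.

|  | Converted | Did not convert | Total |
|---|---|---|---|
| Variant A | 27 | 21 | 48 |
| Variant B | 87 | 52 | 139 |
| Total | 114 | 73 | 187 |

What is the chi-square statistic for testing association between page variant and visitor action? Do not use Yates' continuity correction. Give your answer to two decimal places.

0.60

Grand total N = 187.
Expected counts (row total × column total / N):
  Variant A, Converted: 48×114/187 = 29.262
  Variant A, Did not convert: 48×73/187 = 18.738
  Variant B, Converted: 139×114/187 = 84.738
  Variant B, Did not convert: 139×73/187 = 54.262
Contributions (O − E)²/E:
  (27 − 29.262)²/29.262 = 0.1749
  (21 − 18.738)²/18.738 = 0.2731
  (87 − 84.738)²/84.738 = 0.0604
  (52 − 54.262)²/54.262 = 0.0943
χ² = 0.1749 + 0.2731 + 0.0604 + 0.0943 = 0.60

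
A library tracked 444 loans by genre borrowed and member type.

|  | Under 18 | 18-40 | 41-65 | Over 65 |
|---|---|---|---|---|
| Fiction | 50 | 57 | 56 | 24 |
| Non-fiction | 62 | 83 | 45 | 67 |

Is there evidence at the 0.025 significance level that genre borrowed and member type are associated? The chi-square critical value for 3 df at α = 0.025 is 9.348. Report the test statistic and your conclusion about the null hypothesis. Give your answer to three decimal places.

Row totals: 187, 257. Column totals: 112, 140, 101, 91. Grand total N = 444.
Expected counts (row total × column total / N):
  Fiction, Under 18: 187×112/444 = 47.1712
  Fiction, 18-40: 187×140/444 = 58.9640
  Fiction, 41-65: 187×101/444 = 42.5383
  Fiction, Over 65: 187×91/444 = 38.3266
  Non-fiction, Under 18: 257×112/444 = 64.8288
  Non-fiction, 18-40: 257×140/444 = 81.0360
  Non-fiction, 41-65: 257×101/444 = 58.4617
  Non-fiction, Over 65: 257×91/444 = 52.6734
Contributions (O − E)²/E:
  (50 − 47.1712)²/47.1712 = 0.1696
  (57 − 58.9640)²/58.9640 = 0.0654
  (56 − 42.5383)²/42.5383 = 4.2601
  (24 − 38.3266)²/38.3266 = 5.3553
  (62 − 64.8288)²/64.8288 = 0.1234
  (83 − 81.0360)²/81.0360 = 0.0476
  (45 − 58.4617)²/58.4617 = 3.0998
  (67 − 52.6734)²/52.6734 = 3.8967
χ² = 0.1696 + 0.0654 + 4.2601 + 5.3553 + 0.1234 + 0.0476 + 3.0998 + 3.8967 = 17.018
df = (2−1)(4−1) = 3. Since 17.018 > 9.348, reject the null hypothesis of independence at α = 0.025.

17.018; reject H₀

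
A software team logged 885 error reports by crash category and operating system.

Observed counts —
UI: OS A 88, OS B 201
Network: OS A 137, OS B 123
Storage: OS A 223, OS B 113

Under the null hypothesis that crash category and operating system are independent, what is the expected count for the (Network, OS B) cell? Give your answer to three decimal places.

128.384

Row total (Network) = 260; column total (OS B) = 437; grand total N = 885.
Expected count = (row total × column total) / N = 260 × 437 / 885 = 128.384.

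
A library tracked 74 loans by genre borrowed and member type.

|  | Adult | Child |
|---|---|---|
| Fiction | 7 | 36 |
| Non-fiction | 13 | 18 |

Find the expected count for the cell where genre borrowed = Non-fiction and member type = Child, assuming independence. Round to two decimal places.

Row total (Non-fiction) = 31; column total (Child) = 54; grand total N = 74.
Expected count = (row total × column total) / N = 31 × 54 / 74 = 22.62.

22.62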